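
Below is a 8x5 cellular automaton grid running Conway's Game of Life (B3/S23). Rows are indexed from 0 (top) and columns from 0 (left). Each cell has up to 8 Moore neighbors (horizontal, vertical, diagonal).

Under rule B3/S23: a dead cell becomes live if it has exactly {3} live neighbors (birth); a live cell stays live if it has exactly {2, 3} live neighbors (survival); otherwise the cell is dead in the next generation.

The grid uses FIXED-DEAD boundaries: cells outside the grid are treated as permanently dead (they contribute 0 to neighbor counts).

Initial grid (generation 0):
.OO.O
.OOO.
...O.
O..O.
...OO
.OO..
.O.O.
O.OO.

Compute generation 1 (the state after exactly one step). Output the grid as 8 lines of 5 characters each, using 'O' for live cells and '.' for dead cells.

Simulating step by step:
Generation 0 (given above): 18 live cells
Generation 1: 18 live cells
(generation 1 grid is the final answer)

Answer: .O...
.O..O
.O.OO
..OO.
.O.OO
.O..O
O..O.
.OOO.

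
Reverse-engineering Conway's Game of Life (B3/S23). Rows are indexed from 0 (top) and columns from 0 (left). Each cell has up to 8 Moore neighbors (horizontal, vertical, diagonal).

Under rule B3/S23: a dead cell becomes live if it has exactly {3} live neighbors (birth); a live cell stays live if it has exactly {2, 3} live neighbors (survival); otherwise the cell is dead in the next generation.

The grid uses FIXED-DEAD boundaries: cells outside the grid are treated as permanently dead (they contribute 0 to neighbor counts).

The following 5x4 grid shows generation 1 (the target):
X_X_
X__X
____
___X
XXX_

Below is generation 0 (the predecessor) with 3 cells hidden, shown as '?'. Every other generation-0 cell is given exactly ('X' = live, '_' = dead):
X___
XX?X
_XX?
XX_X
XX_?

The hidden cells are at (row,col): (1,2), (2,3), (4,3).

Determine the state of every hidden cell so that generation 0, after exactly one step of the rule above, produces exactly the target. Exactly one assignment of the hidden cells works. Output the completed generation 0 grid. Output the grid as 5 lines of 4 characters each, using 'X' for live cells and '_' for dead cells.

Hidden generation-0 cells (in order): (1,2), (2,3), (4,3).
A hidden cell only influences target cells in its own 3x3 neighborhood. Try each of the 2^3 = 8 assignments, step the completed generation 0 forward once under B3/S23, and compare with the target:
  (1,2)=_ (2,3)=_ (4,3)=_ -> step gives (0,1)='X' but target has '_' -> reject
  (1,2)=_ (2,3)=_ (4,3)=X -> step gives (0,1)='X' but target has '_' -> reject
  (1,2)=_ (2,3)=X (4,3)=_ -> step gives (0,1)='X' but target has '_' -> reject
  (1,2)=_ (2,3)=X (4,3)=X -> step gives (0,1)='X' but target has '_' -> reject
  (1,2)=X (2,3)=_ (4,3)=_ -> step gives (3,3)='_' but target has 'X' -> reject
  (1,2)=X (2,3)=_ (4,3)=X -> step gives (4,2)='_' but target has 'X' -> reject
  (1,2)=X (2,3)=X (4,3)=_ -> step reproduces the target at every cell -> ACCEPT
  (1,2)=X (2,3)=X (4,3)=X -> step gives (4,2)='_' but target has 'X' -> reject
Unique solution: (1,2)=live, (2,3)=live, (4,3)=dead.
Check: live-neighbor counts of every cell in the completed generation 0:
2432
3553
5674
4562
3331
Applying B3/S23 to generation 0 with these counts gives:
X_X_
X__X
____
___X
XXX_
which matches the target exactly.

Answer: X___
XXXX
_XXX
XX_X
XX__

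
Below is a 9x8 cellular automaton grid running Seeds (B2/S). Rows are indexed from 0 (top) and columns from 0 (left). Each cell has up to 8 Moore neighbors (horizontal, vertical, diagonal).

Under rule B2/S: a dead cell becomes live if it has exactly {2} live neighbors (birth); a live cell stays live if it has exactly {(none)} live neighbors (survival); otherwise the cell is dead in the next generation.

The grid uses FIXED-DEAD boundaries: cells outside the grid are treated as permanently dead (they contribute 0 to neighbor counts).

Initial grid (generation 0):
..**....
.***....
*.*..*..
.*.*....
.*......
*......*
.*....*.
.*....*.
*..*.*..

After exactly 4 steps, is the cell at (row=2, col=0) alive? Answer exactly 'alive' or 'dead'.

Answer: dead

Derivation:
Simulating step by step:
Generation 0 (given above): 20 live cells
Generation 1: 13 live cells
....*...
*.......
........
....*...
........
..*...*.
..*..*..
....*..*
.**.*.*.
Generation 2: 9 live cells
........
........
........
........
...*.*..
.*.*.*..
.*..*..*
........
.......*
Generation 3: 9 live cells
........
........
........
....*...
......*.
*.......
*..*.**.
......**
........
Generation 4: 10 live cells
........
........
........
.....*..
.....*..
.*..*..*
.*..*...
....*...
......**

Cell (2,0) at generation 4: 0 -> dead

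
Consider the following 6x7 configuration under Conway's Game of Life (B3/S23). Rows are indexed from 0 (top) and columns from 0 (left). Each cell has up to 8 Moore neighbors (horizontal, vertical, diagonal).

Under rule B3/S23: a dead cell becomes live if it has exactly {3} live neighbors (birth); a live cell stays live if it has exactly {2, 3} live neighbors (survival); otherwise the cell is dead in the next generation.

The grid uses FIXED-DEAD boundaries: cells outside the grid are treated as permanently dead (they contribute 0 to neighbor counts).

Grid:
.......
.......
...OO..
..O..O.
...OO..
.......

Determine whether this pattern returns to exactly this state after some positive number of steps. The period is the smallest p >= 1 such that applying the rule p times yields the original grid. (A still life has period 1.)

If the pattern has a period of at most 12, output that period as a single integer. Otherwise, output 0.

Simulating and comparing each generation to the original:
Gen 0 (original, given above): 6 live cells
Gen 1: 6 live cells, MATCHES original -> period = 1

Answer: 1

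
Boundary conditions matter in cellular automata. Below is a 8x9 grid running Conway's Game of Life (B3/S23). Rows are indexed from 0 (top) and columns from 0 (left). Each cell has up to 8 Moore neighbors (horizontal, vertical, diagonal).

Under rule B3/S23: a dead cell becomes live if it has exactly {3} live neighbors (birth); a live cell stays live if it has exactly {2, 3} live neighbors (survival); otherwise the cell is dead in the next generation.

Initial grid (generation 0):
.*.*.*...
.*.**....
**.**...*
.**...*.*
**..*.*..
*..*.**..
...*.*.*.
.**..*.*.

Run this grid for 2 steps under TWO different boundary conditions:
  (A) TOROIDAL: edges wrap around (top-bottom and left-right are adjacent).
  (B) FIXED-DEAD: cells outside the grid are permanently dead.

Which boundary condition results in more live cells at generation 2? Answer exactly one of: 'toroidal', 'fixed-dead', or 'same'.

Under TOROIDAL boundary, generation 2:
**...**..
.**....**
*...*****
*.....*.*
.*..**...
.*...*...
...*...*.
.*.*.*.**
Population = 29

Under FIXED-DEAD boundary, generation 2:
.........
.....**..
....***..
......*..
*...**...
*....*.*.
*.....*..
..***....
Population = 17

Comparison: toroidal=29, fixed-dead=17 -> toroidal

Answer: toroidal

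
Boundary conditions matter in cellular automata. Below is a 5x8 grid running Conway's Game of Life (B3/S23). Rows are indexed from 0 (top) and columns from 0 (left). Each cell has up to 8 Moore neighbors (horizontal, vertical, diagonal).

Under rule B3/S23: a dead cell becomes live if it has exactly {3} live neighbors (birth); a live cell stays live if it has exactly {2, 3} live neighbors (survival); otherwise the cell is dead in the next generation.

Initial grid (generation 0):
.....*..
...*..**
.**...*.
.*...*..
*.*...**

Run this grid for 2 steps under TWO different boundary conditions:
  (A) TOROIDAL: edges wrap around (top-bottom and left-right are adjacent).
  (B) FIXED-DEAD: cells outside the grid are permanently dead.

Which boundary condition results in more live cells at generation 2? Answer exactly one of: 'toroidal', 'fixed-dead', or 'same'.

Answer: toroidal

Derivation:
Under TOROIDAL boundary, generation 2:
....*...
..*.*...
***.*...
..*.*...
**..**.*
Population = 14

Under FIXED-DEAD boundary, generation 2:
.....***
.**.....
.**.*...
*.*..*.*
......*.
Population = 13

Comparison: toroidal=14, fixed-dead=13 -> toroidal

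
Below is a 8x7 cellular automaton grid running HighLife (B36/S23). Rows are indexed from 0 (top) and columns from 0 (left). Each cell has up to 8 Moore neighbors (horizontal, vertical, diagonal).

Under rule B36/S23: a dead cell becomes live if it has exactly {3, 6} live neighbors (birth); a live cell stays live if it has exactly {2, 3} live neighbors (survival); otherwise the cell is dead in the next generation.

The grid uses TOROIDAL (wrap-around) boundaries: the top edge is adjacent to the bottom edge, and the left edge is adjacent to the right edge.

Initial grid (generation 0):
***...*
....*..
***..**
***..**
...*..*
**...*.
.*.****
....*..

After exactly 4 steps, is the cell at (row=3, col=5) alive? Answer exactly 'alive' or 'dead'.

Answer: alive

Derivation:
Simulating step by step:
Generation 0 (given above): 26 live cells
Generation 1: 21 live cells
**.*.*.
**.*...
..***..
...**..
*...*..
.*.*...
.***..*
....*..
Generation 2: 22 live cells
**.*..*
*.*...*
.*.....
..*..*.
..*.*..
.*.**..
**.**..
....***
Generation 3: 24 live cells
.****..
..*...*
***...*
.***...
.**.**.
**...*.
**....*
*......
Generation 4: 18 live cells
****...
.*...**
......*
....***
....***
....**.
.......
...*..*

Cell (3,5) at generation 4: 1 -> alive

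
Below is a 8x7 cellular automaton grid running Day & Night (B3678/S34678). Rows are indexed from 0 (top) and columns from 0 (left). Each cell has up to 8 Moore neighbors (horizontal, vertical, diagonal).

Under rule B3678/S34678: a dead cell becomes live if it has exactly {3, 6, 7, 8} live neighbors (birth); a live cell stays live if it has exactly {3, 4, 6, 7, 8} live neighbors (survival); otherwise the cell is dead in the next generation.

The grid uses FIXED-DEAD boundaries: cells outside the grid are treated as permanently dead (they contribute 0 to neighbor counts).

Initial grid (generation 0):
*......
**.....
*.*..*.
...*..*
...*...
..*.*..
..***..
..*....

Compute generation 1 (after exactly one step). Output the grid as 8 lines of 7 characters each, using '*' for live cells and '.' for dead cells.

Answer: .*.....
**.....
.......
..*.*..
..***..
..***..
.**....
.......

Derivation:
Simulating step by step:
Generation 0 (given above): 15 live cells
Generation 1: 13 live cells
(generation 1 grid is the final answer)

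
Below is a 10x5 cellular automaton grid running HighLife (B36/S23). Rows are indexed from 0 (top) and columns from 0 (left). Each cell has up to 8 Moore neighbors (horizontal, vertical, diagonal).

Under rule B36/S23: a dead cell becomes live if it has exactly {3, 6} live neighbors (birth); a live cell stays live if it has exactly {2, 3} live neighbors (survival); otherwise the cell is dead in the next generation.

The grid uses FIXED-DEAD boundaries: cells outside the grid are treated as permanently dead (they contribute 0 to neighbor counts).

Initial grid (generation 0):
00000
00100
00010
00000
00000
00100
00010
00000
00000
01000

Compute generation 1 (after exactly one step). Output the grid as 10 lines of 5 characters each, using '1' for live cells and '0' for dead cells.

Answer: 00000
00000
00000
00000
00000
00000
00000
00000
00000
00000

Derivation:
Simulating step by step:
Generation 0 (given above): 5 live cells
Generation 1: 0 live cells
(generation 1 grid is the final answer)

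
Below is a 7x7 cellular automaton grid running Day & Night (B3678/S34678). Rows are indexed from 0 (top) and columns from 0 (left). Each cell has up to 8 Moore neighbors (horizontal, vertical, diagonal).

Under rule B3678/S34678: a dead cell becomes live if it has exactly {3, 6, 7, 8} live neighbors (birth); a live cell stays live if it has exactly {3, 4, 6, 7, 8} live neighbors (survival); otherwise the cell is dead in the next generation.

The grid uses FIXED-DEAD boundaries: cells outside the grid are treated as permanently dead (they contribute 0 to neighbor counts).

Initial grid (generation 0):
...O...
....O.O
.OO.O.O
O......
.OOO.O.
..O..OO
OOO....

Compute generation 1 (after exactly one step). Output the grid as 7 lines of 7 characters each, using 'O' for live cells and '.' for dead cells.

Answer: .......
..O....
...O...
....OO.
.OO.O.O
OO..O..
.O.....

Derivation:
Simulating step by step:
Generation 0 (given above): 18 live cells
Generation 1: 12 live cells
(generation 1 grid is the final answer)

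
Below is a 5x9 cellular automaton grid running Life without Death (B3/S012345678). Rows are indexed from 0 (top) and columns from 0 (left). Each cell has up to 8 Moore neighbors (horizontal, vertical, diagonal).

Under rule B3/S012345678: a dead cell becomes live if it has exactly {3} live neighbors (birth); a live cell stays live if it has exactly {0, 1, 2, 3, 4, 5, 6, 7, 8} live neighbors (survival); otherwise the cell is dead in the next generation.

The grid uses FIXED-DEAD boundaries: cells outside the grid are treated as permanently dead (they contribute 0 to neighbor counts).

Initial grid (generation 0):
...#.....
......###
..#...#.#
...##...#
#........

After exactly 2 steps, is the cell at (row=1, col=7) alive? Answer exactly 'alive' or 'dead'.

Answer: alive

Derivation:
Simulating step by step:
Generation 0 (given above): 11 live cells
Generation 1: 15 live cells
...#...#.
......###
..##.##.#
...##..##
#........
Generation 2: 24 live cells
...#..###
..#######
..##.##.#
..#######
#........

Cell (1,7) at generation 2: 1 -> alive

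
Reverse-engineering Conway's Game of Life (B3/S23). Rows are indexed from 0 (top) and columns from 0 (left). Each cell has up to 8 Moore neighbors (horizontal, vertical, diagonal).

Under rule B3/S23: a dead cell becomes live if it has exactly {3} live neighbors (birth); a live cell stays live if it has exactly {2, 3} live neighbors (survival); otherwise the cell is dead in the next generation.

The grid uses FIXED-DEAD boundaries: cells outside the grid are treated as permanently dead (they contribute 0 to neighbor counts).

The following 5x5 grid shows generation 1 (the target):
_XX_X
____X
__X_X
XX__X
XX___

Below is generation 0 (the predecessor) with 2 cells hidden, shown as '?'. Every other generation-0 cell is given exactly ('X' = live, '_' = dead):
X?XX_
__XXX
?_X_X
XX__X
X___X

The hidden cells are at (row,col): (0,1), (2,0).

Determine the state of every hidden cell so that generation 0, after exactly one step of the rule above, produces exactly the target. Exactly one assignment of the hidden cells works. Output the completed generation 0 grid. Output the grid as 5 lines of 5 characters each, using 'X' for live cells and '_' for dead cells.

Hidden generation-0 cells (in order): (0,1), (2,0).
A hidden cell only influences target cells in its own 3x3 neighborhood. Try each of the 2^2 = 4 assignments, step the completed generation 0 forward once under B3/S23, and compare with the target:
  (0,1)=_ (2,0)=_ -> step reproduces the target at every cell -> ACCEPT
  (0,1)=_ (2,0)=X -> step gives (2,0)='X' but target has '_' -> reject
  (0,1)=X (2,0)=_ -> step gives (0,2)='_' but target has 'X' -> reject
  (0,1)=X (2,0)=X -> step gives (0,2)='_' but target has 'X' -> reject
Unique solution: (0,1)=dead, (2,0)=dead.
Check: live-neighbor counts of every cell in the completed generation 0:
03343
14463
24363
23242
23121
Applying B3/S23 to generation 0 with these counts gives:
_XX_X
____X
__X_X
XX__X
XX___
which matches the target exactly.

Answer: X_XX_
__XXX
__X_X
XX__X
X___X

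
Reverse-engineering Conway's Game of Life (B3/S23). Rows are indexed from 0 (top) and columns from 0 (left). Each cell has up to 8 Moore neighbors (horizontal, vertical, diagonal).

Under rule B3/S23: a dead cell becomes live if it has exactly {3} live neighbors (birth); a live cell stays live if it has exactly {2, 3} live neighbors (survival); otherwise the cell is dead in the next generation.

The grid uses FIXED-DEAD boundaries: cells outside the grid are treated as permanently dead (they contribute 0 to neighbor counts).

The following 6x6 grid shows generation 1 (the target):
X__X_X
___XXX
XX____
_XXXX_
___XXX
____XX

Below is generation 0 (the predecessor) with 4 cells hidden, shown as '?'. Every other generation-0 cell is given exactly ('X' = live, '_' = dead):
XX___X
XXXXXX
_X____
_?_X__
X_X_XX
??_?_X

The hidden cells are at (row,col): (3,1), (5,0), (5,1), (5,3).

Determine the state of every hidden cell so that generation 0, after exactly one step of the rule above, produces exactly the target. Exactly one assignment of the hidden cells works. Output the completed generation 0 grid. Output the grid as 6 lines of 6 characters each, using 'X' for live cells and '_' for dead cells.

Hidden generation-0 cells (in order): (3,1), (5,0), (5,1), (5,3).
A hidden cell only influences target cells in its own 3x3 neighborhood. Try each of the 2^4 = 16 assignments, step the completed generation 0 forward once under B3/S23, and compare with the target:
  (3,1)=_ (5,0)=_ (5,1)=_ (5,3)=_ -> step reproduces the target at every cell -> ACCEPT
  (3,1)=_ (5,0)=_ (5,1)=_ (5,3)=X -> step gives (4,2)='X' but target has '_' -> reject
  (3,1)=_ (5,0)=_ (5,1)=X (5,3)=_ -> step gives (4,1)='X' but target has '_' -> reject
  (3,1)=_ (5,0)=_ (5,1)=X (5,3)=X -> step gives (4,1)='X' but target has '_' -> reject
  (3,1)=_ (5,0)=X (5,1)=_ (5,3)=_ -> step gives (4,1)='X' but target has '_' -> reject
  (3,1)=_ (5,0)=X (5,1)=_ (5,3)=X -> step gives (4,1)='X' but target has '_' -> reject
  (3,1)=_ (5,0)=X (5,1)=X (5,3)=_ -> step gives (4,0)='X' but target has '_' -> reject
  (3,1)=_ (5,0)=X (5,1)=X (5,3)=X -> step gives (4,0)='X' but target has '_' -> reject
  (3,1)=X (5,0)=_ (5,1)=_ (5,3)=_ -> step gives (2,0)='_' but target has 'X' -> reject
  (3,1)=X (5,0)=_ (5,1)=_ (5,3)=X -> step gives (2,0)='_' but target has 'X' -> reject
  (3,1)=X (5,0)=_ (5,1)=X (5,3)=_ -> step gives (2,0)='_' but target has 'X' -> reject
  (3,1)=X (5,0)=_ (5,1)=X (5,3)=X -> step gives (2,0)='_' but target has 'X' -> reject
  (3,1)=X (5,0)=X (5,1)=_ (5,3)=_ -> step gives (2,0)='_' but target has 'X' -> reject
  (3,1)=X (5,0)=X (5,1)=_ (5,3)=X -> step gives (2,0)='_' but target has 'X' -> reject
  (3,1)=X (5,0)=X (5,1)=X (5,3)=_ -> step gives (2,0)='_' but target has 'X' -> reject
  (3,1)=X (5,0)=X (5,1)=X (5,3)=X -> step gives (2,0)='_' but target has 'X' -> reject
Unique solution: (3,1)=dead, (5,0)=dead, (5,1)=dead, (5,3)=dead.
Check: live-neighbor counts of every cell in the completed generation 0:
344342
454232
335442
233232
021332
121232
Applying B3/S23 to generation 0 with these counts gives:
X__X_X
___XXX
XX____
_XXXX_
___XXX
____XX
which matches the target exactly.

Answer: XX___X
XXXXXX
_X____
___X__
X_X_XX
_____X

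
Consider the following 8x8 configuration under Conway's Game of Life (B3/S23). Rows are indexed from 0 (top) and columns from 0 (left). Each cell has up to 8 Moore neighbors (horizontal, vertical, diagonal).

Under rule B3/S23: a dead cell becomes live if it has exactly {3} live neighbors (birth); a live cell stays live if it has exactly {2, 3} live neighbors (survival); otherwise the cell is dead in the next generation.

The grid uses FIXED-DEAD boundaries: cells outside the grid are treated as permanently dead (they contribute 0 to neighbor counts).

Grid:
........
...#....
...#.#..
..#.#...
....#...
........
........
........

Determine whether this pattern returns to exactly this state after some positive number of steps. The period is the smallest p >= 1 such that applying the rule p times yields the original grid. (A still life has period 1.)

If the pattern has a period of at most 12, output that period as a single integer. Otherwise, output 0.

Answer: 2

Derivation:
Simulating and comparing each generation to the original:
Gen 0 (original, given above): 6 live cells
Gen 1: 6 live cells, differs from original
Gen 2: 6 live cells, MATCHES original -> period = 2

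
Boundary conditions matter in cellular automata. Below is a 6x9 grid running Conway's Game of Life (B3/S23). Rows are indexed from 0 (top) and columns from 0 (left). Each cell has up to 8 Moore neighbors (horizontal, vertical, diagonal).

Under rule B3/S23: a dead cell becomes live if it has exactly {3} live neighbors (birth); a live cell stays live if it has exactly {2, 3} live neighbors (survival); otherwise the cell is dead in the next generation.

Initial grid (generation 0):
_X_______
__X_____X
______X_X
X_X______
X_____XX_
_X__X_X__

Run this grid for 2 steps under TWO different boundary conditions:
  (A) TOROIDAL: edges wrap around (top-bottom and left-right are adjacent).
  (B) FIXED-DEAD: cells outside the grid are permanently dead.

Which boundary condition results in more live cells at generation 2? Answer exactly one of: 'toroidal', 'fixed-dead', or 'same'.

Under TOROIDAL boundary, generation 2:
__X____X_
__X____X_
______XX_
_____X___
_________
__X__X___
Population = 9

Under FIXED-DEAD boundary, generation 2:
_________
_________
______XX_
XX___X___
_________
_____X_X_
Population = 7

Comparison: toroidal=9, fixed-dead=7 -> toroidal

Answer: toroidal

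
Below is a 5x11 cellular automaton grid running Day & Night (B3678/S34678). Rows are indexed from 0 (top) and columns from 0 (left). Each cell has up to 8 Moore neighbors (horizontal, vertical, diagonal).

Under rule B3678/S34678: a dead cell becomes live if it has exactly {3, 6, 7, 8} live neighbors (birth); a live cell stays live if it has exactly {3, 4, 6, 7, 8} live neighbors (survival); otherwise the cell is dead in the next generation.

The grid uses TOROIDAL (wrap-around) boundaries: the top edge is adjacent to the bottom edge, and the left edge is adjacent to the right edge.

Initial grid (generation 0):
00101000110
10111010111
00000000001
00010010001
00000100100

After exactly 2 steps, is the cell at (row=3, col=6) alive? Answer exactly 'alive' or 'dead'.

Answer: alive

Derivation:
Simulating step by step:
Generation 0 (given above): 18 live cells
Generation 1: 18 live cells
01001000100
01010101101
00101101001
00000000010
00011001000
Generation 2: 17 live cells
10001110110
00010101100
10011000000
00000110100
00000000100

Cell (3,6) at generation 2: 1 -> alive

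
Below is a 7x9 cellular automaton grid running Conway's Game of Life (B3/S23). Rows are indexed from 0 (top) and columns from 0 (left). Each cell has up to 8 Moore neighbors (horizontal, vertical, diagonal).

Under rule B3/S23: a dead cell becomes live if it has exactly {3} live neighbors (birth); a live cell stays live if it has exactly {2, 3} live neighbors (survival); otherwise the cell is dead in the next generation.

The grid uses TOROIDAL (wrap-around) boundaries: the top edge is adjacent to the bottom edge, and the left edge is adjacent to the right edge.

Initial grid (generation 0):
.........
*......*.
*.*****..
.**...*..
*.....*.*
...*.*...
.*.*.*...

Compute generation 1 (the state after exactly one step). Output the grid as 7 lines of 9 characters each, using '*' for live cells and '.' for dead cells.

Simulating step by step:
Generation 0 (given above): 19 live cells
Generation 1: 29 live cells
(generation 1 grid is the final answer)

Answer: .........
.*.****.*
*.*******
..*.*.*.*
***..***.
*.*..**..
..*......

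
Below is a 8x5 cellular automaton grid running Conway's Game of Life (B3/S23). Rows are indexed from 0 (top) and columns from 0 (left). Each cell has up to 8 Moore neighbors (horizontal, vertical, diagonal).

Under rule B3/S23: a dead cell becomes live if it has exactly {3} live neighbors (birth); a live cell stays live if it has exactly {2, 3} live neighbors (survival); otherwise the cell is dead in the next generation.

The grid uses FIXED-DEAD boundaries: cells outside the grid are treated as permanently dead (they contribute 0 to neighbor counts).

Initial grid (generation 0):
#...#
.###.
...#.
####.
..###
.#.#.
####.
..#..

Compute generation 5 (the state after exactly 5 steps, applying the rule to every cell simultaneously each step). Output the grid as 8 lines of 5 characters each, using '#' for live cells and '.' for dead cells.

Answer: .....
##...
##...
.....
.....
.....
.....
.....

Derivation:
Simulating step by step:
Generation 0 (given above): 20 live cells
Generation 1: 17 live cells
.###.
.####
#...#
.#...
#...#
#....
#..#.
..##.
Generation 2: 17 live cells
.#..#
#...#
#...#
##...
##...
##...
.###.
..##.
Generation 3: 10 live cells
.....
##.##
#....
.....
..#..
.....
#..#.
.#.#.
Generation 4: 6 live cells
.....
##...
##...
.....
.....
.....
..#..
..#..
Generation 5: 4 live cells
(generation 5 grid is the final answer)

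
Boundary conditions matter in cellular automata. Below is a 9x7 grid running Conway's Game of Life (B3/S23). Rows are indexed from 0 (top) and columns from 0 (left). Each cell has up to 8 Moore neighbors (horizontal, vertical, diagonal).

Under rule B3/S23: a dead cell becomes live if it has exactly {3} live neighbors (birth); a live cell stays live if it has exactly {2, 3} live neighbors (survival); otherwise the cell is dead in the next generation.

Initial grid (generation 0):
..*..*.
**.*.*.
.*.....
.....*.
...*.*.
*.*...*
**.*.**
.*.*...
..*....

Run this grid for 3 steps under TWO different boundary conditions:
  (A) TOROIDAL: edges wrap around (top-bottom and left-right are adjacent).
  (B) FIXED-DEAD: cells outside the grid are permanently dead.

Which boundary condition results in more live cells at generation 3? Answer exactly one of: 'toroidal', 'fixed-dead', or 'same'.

Under TOROIDAL boundary, generation 3:
.....*.
....*..
.*..*.*
**..*.*
**.****
....**.
.*.....
**.....
.*.....
Population = 21

Under FIXED-DEAD boundary, generation 3:
.****..
*....*.
.*.....
.*..*..
.***.*.
.*...*.
*.*....
*......
***....
Population = 21

Comparison: toroidal=21, fixed-dead=21 -> same

Answer: same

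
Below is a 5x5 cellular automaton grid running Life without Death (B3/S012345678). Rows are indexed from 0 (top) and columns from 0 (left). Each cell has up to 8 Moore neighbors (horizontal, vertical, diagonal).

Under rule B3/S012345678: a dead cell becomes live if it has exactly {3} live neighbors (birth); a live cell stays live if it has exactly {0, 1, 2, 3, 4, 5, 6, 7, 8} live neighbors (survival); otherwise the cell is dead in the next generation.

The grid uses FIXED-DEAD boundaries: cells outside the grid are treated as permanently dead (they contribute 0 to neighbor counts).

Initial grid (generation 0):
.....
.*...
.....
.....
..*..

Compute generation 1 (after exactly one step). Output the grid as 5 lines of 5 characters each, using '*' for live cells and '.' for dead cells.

Answer: .....
.*...
.....
.....
..*..

Derivation:
Simulating step by step:
Generation 0 (given above): 2 live cells
Generation 1: 2 live cells
(generation 1 grid is the final answer)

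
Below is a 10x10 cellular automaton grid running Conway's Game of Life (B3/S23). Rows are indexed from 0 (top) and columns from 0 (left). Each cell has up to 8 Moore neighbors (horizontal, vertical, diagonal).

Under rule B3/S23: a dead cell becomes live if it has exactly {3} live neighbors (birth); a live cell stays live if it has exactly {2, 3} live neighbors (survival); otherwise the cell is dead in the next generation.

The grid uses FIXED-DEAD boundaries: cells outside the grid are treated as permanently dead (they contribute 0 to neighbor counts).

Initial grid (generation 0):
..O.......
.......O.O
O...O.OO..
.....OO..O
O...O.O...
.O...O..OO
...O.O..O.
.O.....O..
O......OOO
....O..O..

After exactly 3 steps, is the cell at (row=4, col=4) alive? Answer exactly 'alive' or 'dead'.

Answer: alive

Derivation:
Simulating step by step:
Generation 0 (given above): 28 live cells
Generation 1: 27 live cells
..........
......OOO.
.......O..
....O.....
....O.OOOO
.....OOOOO
..O.O.OOOO
......OO.O
......OO..
.......O..
Generation 2: 16 live cells
.......O..
......OOO.
......OOO.
.....OO...
....O....O
...OO.....
..........
.........O
..........
......OO..
Generation 3: 11 live cells
......OOO.
..........
........O.
.....OO.O.
...OO.....
...OO.....
..........
..........
..........
..........

Cell (4,4) at generation 3: 1 -> alive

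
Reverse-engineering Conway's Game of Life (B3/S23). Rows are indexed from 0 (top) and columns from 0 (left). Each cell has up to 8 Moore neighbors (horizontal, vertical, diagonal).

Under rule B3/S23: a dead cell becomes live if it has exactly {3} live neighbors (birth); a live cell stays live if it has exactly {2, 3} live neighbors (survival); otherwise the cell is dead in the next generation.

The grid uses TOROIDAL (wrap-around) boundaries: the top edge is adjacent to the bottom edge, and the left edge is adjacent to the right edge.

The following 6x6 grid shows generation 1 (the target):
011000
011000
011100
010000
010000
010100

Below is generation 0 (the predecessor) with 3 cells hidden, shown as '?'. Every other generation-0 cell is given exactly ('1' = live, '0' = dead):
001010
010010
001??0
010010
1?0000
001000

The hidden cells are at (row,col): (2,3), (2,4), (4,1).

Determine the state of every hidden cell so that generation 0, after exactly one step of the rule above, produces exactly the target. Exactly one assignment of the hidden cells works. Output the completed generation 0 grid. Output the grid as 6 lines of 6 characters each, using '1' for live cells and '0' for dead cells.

Hidden generation-0 cells (in order): (2,3), (2,4), (4,1).
A hidden cell only influences target cells in its own 3x3 neighborhood. Try each of the 2^3 = 8 assignments, step the completed generation 0 forward once under B3/S23, and compare with the target:
  (2,3)=0 (2,4)=0 (4,1)=0 -> step reproduces the target at every cell -> ACCEPT
  (2,3)=0 (2,4)=0 (4,1)=1 -> step gives (3,0)='1' but target has '0' -> reject
  (2,3)=0 (2,4)=1 (4,1)=0 -> step gives (1,4)='1' but target has '0' -> reject
  (2,3)=0 (2,4)=1 (4,1)=1 -> step gives (1,4)='1' but target has '0' -> reject
  (2,3)=1 (2,4)=0 (4,1)=0 -> step gives (1,2)='0' but target has '1' -> reject
  (2,3)=1 (2,4)=0 (4,1)=1 -> step gives (1,2)='0' but target has '1' -> reject
  (2,3)=1 (2,4)=1 (4,1)=0 -> step gives (1,2)='0' but target has '1' -> reject
  (2,3)=1 (2,4)=1 (4,1)=1 -> step gives (1,2)='0' but target has '1' -> reject
Unique solution: (2,3)=dead, (2,4)=dead, (4,1)=dead.
Check: live-neighbor counts of every cell in the completed generation 0:
132412
123412
232322
222202
132212
131312
Applying B3/S23 to generation 0 with these counts gives:
011000
011000
011100
010000
010000
010100
which matches the target exactly.

Answer: 001010
010010
001000
010010
100000
001000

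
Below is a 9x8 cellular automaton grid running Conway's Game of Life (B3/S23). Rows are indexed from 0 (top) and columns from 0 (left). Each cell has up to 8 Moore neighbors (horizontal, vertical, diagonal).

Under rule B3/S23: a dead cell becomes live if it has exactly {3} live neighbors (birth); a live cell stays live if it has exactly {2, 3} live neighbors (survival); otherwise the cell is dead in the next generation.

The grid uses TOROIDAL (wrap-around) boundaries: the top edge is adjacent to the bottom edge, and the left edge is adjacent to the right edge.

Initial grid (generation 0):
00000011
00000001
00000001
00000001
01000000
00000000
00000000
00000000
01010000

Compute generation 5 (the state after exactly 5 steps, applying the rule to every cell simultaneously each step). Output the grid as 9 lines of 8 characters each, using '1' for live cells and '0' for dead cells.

Answer: 10000001
10000000
00000000
00000000
00000000
00000000
00000000
00000000
10000001

Derivation:
Simulating step by step:
Generation 0 (given above): 8 live cells
Generation 1: 9 live cells
10000011
10000001
10000011
10000000
00000000
00000000
00000000
00000000
00000000
Generation 2: 7 live cells
10000010
01000000
01000010
10000000
00000000
00000000
00000000
00000000
00000001
Generation 3: 8 live cells
10000001
11000001
11000000
00000000
00000000
00000000
00000000
00000000
00000001
Generation 4: 6 live cells
01000010
00000000
01000001
00000000
00000000
00000000
00000000
00000000
10000001
Generation 5: 5 live cells
(generation 5 grid is the final answer)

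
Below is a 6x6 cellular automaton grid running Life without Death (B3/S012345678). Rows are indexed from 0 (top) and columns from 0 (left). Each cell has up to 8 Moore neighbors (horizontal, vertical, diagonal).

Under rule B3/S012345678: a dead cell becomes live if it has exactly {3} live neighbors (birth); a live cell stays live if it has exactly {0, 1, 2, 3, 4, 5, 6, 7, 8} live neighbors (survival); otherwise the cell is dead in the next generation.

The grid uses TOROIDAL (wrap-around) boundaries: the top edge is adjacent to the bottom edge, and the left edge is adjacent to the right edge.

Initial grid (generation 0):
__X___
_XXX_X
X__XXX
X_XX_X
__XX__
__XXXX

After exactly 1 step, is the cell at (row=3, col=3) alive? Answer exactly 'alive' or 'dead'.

Simulating step by step:
Generation 0 (given above): 19 live cells
Generation 1: 23 live cells
X_X__X
_XXX_X
X__XXX
X_XX_X
X_XX__
_XXXXX

Cell (3,3) at generation 1: 1 -> alive

Answer: alive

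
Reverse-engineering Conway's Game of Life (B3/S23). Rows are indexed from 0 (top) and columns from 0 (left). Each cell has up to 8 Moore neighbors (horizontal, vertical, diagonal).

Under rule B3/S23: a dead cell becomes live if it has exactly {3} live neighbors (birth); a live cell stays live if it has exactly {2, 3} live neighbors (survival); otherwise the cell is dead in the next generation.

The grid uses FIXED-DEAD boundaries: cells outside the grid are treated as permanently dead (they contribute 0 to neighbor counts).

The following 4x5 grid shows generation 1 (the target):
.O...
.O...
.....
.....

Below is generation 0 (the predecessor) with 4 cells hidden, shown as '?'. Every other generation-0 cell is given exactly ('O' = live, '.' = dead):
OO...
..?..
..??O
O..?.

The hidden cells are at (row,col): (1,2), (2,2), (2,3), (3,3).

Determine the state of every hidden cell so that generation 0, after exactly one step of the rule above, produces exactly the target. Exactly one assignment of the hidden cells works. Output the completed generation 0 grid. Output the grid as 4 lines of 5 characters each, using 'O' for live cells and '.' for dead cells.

Hidden generation-0 cells (in order): (1,2), (2,2), (2,3), (3,3).
A hidden cell only influences target cells in its own 3x3 neighborhood. Try each of the 2^4 = 16 assignments, step the completed generation 0 forward once under B3/S23, and compare with the target:
  (1,2)=. (2,2)=. (2,3)=. (3,3)=. -> step gives (0,1)='.' but target has 'O' -> reject
  (1,2)=. (2,2)=. (2,3)=. (3,3)=O -> step gives (0,1)='.' but target has 'O' -> reject
  (1,2)=. (2,2)=. (2,3)=O (3,3)=. -> step gives (0,1)='.' but target has 'O' -> reject
  (1,2)=. (2,2)=. (2,3)=O (3,3)=O -> step gives (0,1)='.' but target has 'O' -> reject
  (1,2)=. (2,2)=O (2,3)=. (3,3)=. -> step gives (0,1)='.' but target has 'O' -> reject
  (1,2)=. (2,2)=O (2,3)=. (3,3)=O -> step gives (0,1)='.' but target has 'O' -> reject
  (1,2)=. (2,2)=O (2,3)=O (3,3)=. -> step gives (0,1)='.' but target has 'O' -> reject
  (1,2)=. (2,2)=O (2,3)=O (3,3)=O -> step gives (0,1)='.' but target has 'O' -> reject
  (1,2)=O (2,2)=. (2,3)=. (3,3)=. -> step reproduces the target at every cell -> ACCEPT
  (1,2)=O (2,2)=. (2,3)=. (3,3)=O -> step gives (2,3)='O' but target has '.' -> reject
  (1,2)=O (2,2)=. (2,3)=O (3,3)=. -> step gives (1,2)='O' but target has '.' -> reject
  (1,2)=O (2,2)=. (2,3)=O (3,3)=O -> step gives (1,2)='O' but target has '.' -> reject
  (1,2)=O (2,2)=O (2,3)=. (3,3)=. -> step gives (1,1)='.' but target has 'O' -> reject
  (1,2)=O (2,2)=O (2,3)=. (3,3)=O -> step gives (1,1)='.' but target has 'O' -> reject
  (1,2)=O (2,2)=O (2,3)=O (3,3)=. -> step gives (1,1)='.' but target has 'O' -> reject
  (1,2)=O (2,2)=O (2,3)=O (3,3)=O -> step gives (1,1)='.' but target has 'O' -> reject
Unique solution: (1,2)=live, (2,2)=dead, (2,3)=dead, (3,3)=dead.
Check: live-neighbor counts of every cell in the completed generation 0:
12210
23121
12120
01011
Applying B3/S23 to generation 0 with these counts gives:
.O...
.O...
.....
.....
which matches the target exactly.

Answer: OO...
..O..
....O
O....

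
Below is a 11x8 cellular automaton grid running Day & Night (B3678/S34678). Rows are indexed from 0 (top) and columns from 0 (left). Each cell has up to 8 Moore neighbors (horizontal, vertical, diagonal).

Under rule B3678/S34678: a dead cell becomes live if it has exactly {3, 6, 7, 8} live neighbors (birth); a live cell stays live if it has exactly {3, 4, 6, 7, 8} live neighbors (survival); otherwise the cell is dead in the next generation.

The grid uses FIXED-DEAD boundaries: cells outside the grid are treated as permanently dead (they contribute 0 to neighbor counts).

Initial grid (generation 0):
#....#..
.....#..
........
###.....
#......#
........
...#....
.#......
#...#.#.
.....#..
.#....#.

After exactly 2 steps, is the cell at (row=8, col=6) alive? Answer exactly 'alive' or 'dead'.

Answer: alive

Derivation:
Simulating step by step:
Generation 0 (given above): 16 live cells
Generation 1: 5 live cells
........
........
.#......
.#......
........
........
........
........
.....#..
.....##.
........
Generation 2: 1 live cells
........
........
........
........
........
........
........
........
......#.
........
........

Cell (8,6) at generation 2: 1 -> alive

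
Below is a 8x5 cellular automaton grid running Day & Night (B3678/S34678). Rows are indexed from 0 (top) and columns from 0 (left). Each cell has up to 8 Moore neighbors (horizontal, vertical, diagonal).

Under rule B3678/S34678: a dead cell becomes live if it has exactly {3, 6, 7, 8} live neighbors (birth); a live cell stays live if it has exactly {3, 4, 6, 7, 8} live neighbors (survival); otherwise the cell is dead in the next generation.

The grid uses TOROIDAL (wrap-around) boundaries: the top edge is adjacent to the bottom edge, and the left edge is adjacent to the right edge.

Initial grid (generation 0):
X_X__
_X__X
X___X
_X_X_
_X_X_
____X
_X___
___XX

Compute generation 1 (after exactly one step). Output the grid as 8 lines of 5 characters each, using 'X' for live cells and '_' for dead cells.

Simulating step by step:
Generation 0 (given above): 14 live cells
Generation 1: 20 live cells
(generation 1 grid is the final answer)

Answer: XX___
_X_XX
XXXXX
_____
X___X
X_X__
X__XX
XXX__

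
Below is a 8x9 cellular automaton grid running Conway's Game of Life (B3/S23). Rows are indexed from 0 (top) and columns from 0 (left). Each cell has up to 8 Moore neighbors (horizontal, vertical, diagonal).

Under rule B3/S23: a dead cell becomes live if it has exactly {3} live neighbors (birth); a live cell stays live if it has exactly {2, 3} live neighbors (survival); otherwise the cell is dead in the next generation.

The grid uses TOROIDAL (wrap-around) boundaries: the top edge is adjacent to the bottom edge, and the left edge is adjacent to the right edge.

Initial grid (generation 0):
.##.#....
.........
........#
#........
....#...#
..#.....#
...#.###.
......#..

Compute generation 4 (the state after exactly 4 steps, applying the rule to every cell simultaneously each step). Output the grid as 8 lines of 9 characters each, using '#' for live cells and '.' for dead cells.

Answer: ..#.#....
.........
.........
.........
...#.#...
#..#..##.
###....#.
..#..#..#

Derivation:
Simulating step by step:
Generation 0 (given above): 14 live cells
Generation 1: 17 live cells
.........
.........
.........
#.......#
#.......#
...####.#
.....###.
..###.##.
Generation 2: 13 live cells
...#.....
.........
.........
#.......#
....##...
#...#...#
..#.....#
...##..#.
Generation 3: 16 live cells
...##....
.........
.........
.........
....##...
#..###..#
#...#..##
..###....
Generation 4: 15 live cells
(generation 4 grid is the final answer)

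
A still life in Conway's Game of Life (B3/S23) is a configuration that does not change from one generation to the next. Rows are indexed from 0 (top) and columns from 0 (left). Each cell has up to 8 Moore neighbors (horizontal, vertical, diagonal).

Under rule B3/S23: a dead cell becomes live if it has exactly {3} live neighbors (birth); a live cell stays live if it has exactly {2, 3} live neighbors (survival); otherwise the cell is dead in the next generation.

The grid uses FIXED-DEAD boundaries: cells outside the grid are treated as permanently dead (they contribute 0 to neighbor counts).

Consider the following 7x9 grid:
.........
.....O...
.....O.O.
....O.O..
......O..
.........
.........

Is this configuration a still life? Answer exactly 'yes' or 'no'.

Answer: no

Derivation:
Compute generation 1 and compare to generation 0 (given above):
Generation 1:
.........
......O..
....OO...
......OO.
.....O...
.........
.........
Cell (1,5) differs: gen0=1 vs gen1=0 -> NOT a still life.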